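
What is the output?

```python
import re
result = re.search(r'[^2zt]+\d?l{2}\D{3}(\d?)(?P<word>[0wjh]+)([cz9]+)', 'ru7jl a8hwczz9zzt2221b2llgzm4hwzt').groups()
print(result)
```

This matches one or more of any character except [2zt]; then optionally a digit, then exactly 2 of a literal 'l', then exactly 3 of a non-digit; then optionally a digit (captured); then one or more of one of [0wjh] (captured as 'word'); then one or more of one of [cz9] (captured).
`re.search` tries every starting position until one works.
The match spans [20:32] → '1b2llgzm4hwz'.
Captured: group 1 = '4', group 2 = 'hw', group 3 = 'z'.

('4', 'hw', 'z')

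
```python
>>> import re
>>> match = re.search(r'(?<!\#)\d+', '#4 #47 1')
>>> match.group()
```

A negative assertion filters positions out without eating any characters.
The match spans [5:6] → '7'.

'7'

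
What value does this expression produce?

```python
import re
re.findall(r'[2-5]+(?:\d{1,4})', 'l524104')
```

Pattern: one or more of a character in [2-5]; then 1 to 4 of a digit (non-capturing group).
Scanning left to right: at [1:7] → '524104'.
`findall` yields the raw match text (1 of them) because the pattern has no groups.

['524104']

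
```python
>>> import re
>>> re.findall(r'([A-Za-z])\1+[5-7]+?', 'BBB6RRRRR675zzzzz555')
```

['B', 'R', 'z']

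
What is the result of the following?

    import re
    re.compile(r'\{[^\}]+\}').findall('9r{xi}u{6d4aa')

['{xi}']

Matches: at [2:6] → '{xi}'.
With no groups in the pattern, `findall` gives back each whole match — 1 here.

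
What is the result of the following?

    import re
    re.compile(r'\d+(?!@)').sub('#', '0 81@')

Because the assertion is negative and zero-width, positions next to the forbidden text are skipped.
Each match is replaced by '#'.

'# #1@'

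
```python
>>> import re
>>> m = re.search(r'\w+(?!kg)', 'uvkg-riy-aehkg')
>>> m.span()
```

A negative assertion filters positions out without eating any characters.
The match spans [0:4] → 'uvkg'.

(0, 4)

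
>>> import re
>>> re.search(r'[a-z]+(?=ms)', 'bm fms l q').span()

(3, 4)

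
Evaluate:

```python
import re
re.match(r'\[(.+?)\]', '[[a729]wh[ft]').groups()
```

('[a729',)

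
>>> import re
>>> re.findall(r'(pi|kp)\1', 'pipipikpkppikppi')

['pi', 'kp']

A backreference is literal: `\1` must see the identical characters the first group matched.
Because there's exactly one group, `findall` drops the full match and keeps group 1 from each hit.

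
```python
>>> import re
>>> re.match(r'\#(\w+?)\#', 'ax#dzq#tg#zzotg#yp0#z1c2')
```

None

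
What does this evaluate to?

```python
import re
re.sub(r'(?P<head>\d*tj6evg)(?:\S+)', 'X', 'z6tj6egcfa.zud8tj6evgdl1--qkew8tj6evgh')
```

`sub` substitutes 'X' at each match site.

'z6tj6egcfa.zudX'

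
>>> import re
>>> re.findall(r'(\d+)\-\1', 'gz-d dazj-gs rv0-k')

[]

`\1` is not a pattern — it's the concrete string captured by group 1, re-applied verbatim.
With a single group, `findall` returns only what that group captured — 0 items.
Nothing in the string satisfies the pattern, so the list is empty.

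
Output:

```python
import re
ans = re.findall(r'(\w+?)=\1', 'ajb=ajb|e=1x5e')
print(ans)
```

`\1` has to match the exact text group 1 already captured.
Scanning left to right: at [0:7] match 'ajb=ajb', group 1 = 'ajb'.
Because there's exactly one group, `findall` drops the full match and keeps group 1 from the one hit.

['ajb']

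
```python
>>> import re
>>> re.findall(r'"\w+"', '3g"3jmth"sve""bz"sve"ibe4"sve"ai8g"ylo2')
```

['"3jmth"', '"bz"', '"ibe4"', '"ai8g"']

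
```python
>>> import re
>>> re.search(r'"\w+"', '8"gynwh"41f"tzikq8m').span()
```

The match spans [1:8] → '"gynwh"'.

(1, 8)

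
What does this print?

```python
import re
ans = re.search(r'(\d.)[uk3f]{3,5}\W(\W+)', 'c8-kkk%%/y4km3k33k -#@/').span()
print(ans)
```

Pattern: a digit, then any character (captured); then 3 to 5 of one of [uk3f]; then a non-word character; then one or more of a non-word character (captured).
The match spans [1:9] → '8-kkk%%/'.

(1, 9)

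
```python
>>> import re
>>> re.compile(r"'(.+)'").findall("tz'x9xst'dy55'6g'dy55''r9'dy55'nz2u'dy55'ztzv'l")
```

Matches: at [2:46] match "'x9xst'dy55'6g'dy55''r9'dy55'nz2u'dy55'ztzv'", group 1 = "x9xst'dy55'6g'dy55''r9'dy55'nz2u'dy55'ztzv".
`findall` collects group 1 from the one match (1 total).

["x9xst'dy55'6g'dy55''r9'dy55'nz2u'dy55'ztzv"]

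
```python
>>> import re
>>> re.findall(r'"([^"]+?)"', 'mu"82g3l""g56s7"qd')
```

['82g3l', 'g56s7']

Matches: at [2:9] match '"82g3l"', group 1 = '82g3l'; at [9:16] match '"g56s7"', group 1 = 'g56s7'.
`findall` collects group 1 from each match (2 total).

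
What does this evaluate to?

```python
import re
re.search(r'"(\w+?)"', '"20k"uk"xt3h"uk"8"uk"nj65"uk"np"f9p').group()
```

`search` walks the string left to right and returns the first match it finds.
The match spans [0:5] → '"20k"'.
Captured: group 1 = '20k'.

'"20k"'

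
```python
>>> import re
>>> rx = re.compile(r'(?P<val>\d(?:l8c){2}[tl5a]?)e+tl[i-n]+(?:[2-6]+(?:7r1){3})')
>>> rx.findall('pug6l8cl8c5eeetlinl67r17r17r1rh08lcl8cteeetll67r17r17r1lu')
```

This matches a digit, then the literal 'l8c' repeated 2 times, then optionally one of [tl5a] (captured as 'val'); then one or more of the literal 'e', then the literal 'tl', then one or more of a character in [i-n]; then one or more of a character in [2-6], then the literal '7r1' repeated 3 times (non-capturing group).
Walking the string: at [3:29] match '6l8cl8c5eeetlinl67r17r17r1', group 1 = '6l8cl8c5'.
One capturing group, so `findall` returns just the captured substring from the one match — 1 in all.

['6l8cl8c5']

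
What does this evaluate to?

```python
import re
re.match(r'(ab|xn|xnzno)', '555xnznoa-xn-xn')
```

None

`re.match` won't scan ahead — the pattern has to work from the very first character.
Here position 0 doesn't satisfy it, so the call returns None.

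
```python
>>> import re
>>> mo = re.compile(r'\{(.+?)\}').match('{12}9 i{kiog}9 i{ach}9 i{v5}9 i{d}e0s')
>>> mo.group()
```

'{12}'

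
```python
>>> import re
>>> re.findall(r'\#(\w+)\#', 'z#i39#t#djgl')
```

['i39']

Scanning left to right: at [1:6] match '#i39#', group 1 = 'i39'.
With a single group, `findall` returns only what that group captured — 1 item.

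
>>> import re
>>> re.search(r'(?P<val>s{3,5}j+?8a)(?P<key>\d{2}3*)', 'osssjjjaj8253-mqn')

None

Pattern: 3 to 5 of the literal 's', then one or more of the literal 'j' (lazy), then the literal '8a' (captured as 'val'); then exactly 2 of a digit, then zero or more of a literal '3' (captured as 'key').
`search` walks the string left to right and returns the first match it finds.
Here no position works, so the call returns None.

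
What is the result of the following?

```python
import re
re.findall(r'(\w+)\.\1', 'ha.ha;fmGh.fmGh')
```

After group 1 captures some text, `\1` only succeeds where that same text appears again.
One capturing group, so `findall` returns just the captured substring from each match — 2 in all.

['ha', 'fmGh']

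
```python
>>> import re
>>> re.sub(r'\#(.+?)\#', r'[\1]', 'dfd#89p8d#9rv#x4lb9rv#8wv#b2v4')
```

'dfd[89p8d]9rv[x4lb9rv]8wv#b2v4'

`\1` in the replacement pulls in group 1's text for each match.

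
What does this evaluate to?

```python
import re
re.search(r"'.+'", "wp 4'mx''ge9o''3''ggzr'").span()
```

(4, 23)

`re.search` tries every starting position until one works.
The match spans [4:23] → "'mx''ge9o''3''ggzr'".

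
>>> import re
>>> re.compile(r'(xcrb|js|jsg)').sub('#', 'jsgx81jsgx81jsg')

'#gx81#gx81#g'

The regex engine tests alternatives in the order written; an earlier branch that matches wins even if a later one would match more.
Matches: at [0:2] → 'js'; at [6:8] → 'js'; at [12:14] → 'js'.
Every occurrence is swapped for '#'.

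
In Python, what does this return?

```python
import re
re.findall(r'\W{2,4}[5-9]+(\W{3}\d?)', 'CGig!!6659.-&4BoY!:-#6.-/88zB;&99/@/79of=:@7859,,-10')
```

['.-&4', '.-/8', '/@/7', ',,-1']

The pattern matches 2 to 4 of a non-word character; then one or more of a character in [5-9]; then exactly 3 of a non-word character, then optionally a digit (captured).
Matches: at [4:14] match '!!6659.-&4', group 1 = '.-&4'; at [17:26] match '!:-#6.-/8', group 1 = '.-/8'; at [29:37] match ';&99/@/7', group 1 = '/@/7'; at [40:51] match '=:@7859,,-1', group 1 = ',,-1'.
`findall` collects group 1 from each match (4 total).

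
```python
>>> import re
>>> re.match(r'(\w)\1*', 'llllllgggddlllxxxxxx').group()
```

'llllll'

`\1` is not a pattern — it's the concrete string captured by group 1, re-applied verbatim.
`match` is anchored at position 0; if the pattern doesn't fit there, it returns None.
The match spans [0:6] → 'llllll'.
Captured: group 1 = 'l'.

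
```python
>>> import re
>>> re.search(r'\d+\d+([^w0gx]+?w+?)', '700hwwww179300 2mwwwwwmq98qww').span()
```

(0, 5)

Pattern: one or more of a digit, then one or more of a digit; then one or more of any character except [w0gx] (lazy), then one or more of the literal 'w' (lazy) (captured).
A non-greedy quantifier consumes as few characters as it can — just enough that the remainder of the pattern still matches from where it stops; whatever follows it matches normally.
`re.search` tries every starting position until one works.
The match spans [0:5] → '700hw'.
Captured: group 1 = 'hw'.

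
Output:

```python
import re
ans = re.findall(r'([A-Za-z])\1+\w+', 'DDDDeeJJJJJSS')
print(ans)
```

['D']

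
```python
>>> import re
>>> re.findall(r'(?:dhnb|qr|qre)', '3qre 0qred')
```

`|` is ordered: at each position the engine commits to the first alternative that works.
No capturing groups, so `findall` returns the 2 full match strings.

['qr', 'qr']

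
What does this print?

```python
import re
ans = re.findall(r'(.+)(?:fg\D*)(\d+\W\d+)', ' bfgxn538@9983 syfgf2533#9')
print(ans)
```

[(' bfgxn538@9983 sy', '2533#9')]

With 2 capturing groups, `findall` returns a 2-tuple per match.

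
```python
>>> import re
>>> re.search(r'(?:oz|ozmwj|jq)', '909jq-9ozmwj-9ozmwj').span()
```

The match spans [3:5] → 'jq'.

(3, 5)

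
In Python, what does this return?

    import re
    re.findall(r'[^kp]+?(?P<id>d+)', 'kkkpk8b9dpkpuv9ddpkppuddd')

['d', 'dd', 'ddd']

This matches one or more of any character except [kp] (lazy); then one or more of a literal 'd' (captured as 'id').
A `+?`/`*?`/`{m,n}?` starts at its minimum and grows only as far as needed for what follows to match.
Walking the string: at [5:9] match '8b9d', group 1 = 'd'; at [12:17] match 'uv9dd', group 1 = 'dd'; at [21:25] match 'uddd', group 1 = 'ddd'.
With a single group, `findall` returns only what that group captured — 3 items.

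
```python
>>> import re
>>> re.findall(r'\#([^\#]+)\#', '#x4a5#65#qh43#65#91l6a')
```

Because there's exactly one group, `findall` drops the full match and keeps group 1 from each hit.

['x4a5', 'qh43']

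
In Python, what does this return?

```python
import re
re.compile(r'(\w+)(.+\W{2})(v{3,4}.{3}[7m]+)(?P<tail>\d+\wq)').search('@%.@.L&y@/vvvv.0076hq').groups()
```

('L', '&y@/', 'vvvv.007', '6hq')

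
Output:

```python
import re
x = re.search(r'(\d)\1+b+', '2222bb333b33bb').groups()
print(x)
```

After group 1 captures some text, `\1` only succeeds where that same text appears again.
`search` walks the string left to right and returns the first match it finds.
The match spans [0:6] → '2222bb'.
Captured: group 1 = '2'.

('2',)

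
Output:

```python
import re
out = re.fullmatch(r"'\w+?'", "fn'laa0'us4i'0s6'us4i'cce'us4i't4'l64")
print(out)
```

`re.fullmatch` is like wrapping the pattern in `^…$` (in single-line mode).
Here the string isn't matched end-to-end, so the call returns None.

None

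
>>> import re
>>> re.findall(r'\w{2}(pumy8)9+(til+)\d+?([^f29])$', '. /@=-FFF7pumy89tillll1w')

[('pumy8', 'tillll', 'w')]

Pattern: exactly 2 of a word character; then the literal 'pum', then the literal 'y8' (captured); then one or more of a literal '9'; then the literal 'ti', then one or more of the literal 'l' (captured); then one or more of a digit (lazy); then any character except [f29] (captured); then anchored at the end.
Walking the string: at [8:24] match 'F7pumy89tillll1w', groups = ('pumy8', 'tillll', 'w').
Multiple groups make `findall` return tuples — one 3-tuple for the one match.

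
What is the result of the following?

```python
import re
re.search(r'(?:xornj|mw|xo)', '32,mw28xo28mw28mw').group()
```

'mw'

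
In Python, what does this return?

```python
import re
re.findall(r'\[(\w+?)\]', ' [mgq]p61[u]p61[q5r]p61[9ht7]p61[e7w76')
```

Walking the string: at [1:6] match '[mgq]', group 1 = 'mgq'; at [9:12] match '[u]', group 1 = 'u'; at [15:20] match '[q5r]', group 1 = 'q5r'; at [23:29] match '[9ht7]', group 1 = '9ht7'.
Because there's exactly one group, `findall` drops the full match and keeps group 1 from each hit.

['mgq', 'u', 'q5r', '9ht7']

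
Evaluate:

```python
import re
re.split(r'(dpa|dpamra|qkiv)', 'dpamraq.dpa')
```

Alternation tries branches left to right and keeps the first one that lets the overall match succeed at that position.
The group in the pattern means `split` returns the separators' captures alongside the pieces.

['', 'dpa', 'mraq.', 'dpa', '']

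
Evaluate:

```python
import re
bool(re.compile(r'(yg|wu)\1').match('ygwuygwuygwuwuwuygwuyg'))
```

`\1` is not a pattern — it's the concrete string captured by group 1, re-applied verbatim.
`match` is anchored at position 0; if the pattern doesn't fit there, it returns None.
Here position 0 doesn't satisfy it, so the call returns None, and `bool(None)` is False.

False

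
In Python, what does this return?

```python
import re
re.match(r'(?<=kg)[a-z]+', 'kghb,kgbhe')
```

None

Because the assertion is zero-width, the text it checks is not consumed and won't appear in the result.
`re.match` won't scan ahead — the pattern has to work from the very first character.
Here position 0 doesn't satisfy it, so the call returns None.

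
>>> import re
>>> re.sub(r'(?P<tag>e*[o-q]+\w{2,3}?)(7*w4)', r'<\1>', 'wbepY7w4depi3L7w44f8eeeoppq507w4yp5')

'wb<epY7>d<epi3L>4f8<eeeoppq50>yp5'

This matches zero or more of the literal 'e', then one or more of a character in [o-q], then 2 to 3 of a word character (lazy) (captured as 'tag'); then zero or more of a literal '7', then the literal 'w4' (captured).
Lazy quantifiers expand one character at a time until the remainder of the pattern can match.
Matches: at [2:8] → 'epY7w4'; at [9:17] → 'epi3L7w4'; at [20:32] → 'eeeoppq507w4'.
The replacement refers to a captured group, so each match is rewritten using its own captured text.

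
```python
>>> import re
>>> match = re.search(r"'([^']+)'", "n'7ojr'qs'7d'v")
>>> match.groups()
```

('7ojr',)

`search` walks the string left to right and returns the first match it finds.
The match spans [1:7] → "'7ojr'".
Captured: group 1 = '7ojr'.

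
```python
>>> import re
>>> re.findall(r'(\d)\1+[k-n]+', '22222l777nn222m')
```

['2', '7', '2']

The backreference `\1` re-matches whatever the first group consumed, character for character.
With a single group, `findall` returns only what that group captured — 3 items.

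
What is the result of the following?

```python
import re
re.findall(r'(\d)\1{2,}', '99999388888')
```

`\1` has to match the exact text group 1 already captured.
Because there's exactly one group, `findall` drops the full match and keeps group 1 from each hit.

['9', '8']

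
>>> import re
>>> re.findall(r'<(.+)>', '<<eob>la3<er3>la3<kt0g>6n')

One capturing group, so `findall` returns just the captured substring from the one match — 1 in all.

['<eob>la3<er3>la3<kt0g']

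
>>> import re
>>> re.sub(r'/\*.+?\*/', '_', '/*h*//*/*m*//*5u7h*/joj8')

'___joj8'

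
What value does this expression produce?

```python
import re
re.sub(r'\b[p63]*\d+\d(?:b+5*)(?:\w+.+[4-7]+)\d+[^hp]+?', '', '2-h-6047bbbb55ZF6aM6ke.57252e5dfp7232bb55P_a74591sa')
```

This matches a word boundary (`\b`, zero-width); then zero or more of one of [p63], then one or more of a digit, then a digit; then one or more of a literal 'b', then zero or more of the literal '5' (non-capturing group); then one or more of a word character, then one or more of any character, then one or more of a character in [4-7] (non-capturing group); then one or more of a digit, then one or more of any character except [hp] (lazy).
Because the quantifier is non-greedy, it stops expanding at the earliest point where the rest of the pattern can succeed.
Matches: at [4:50] → '6047bbbb55ZF6aM6ke.57252e5dfp7232bb55P_a74591s'.
Each match is replaced by ''.

'2-h-a'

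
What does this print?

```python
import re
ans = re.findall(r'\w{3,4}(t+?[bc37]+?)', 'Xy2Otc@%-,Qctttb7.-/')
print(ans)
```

This matches 3 to 4 of a word character; then one or more of the literal 't' (lazy), then one or more of one of [bc37] (lazy) (captured).
A non-greedy quantifier consumes as few characters as it can — just enough that the remainder of the pattern still matches from where it stops; whatever follows it matches normally.
Matches: at [0:6] match 'Xy2Otc', group 1 = 'tc'; at [10:16] match 'Qctttb', group 1 = 'tb'.
One capturing group, so `findall` returns just the captured substring from each match — 2 in all.

['tc', 'tb']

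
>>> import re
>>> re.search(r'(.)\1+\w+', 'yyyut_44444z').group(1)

'y'

`\1` has to match the exact text group 1 already captured.
`re.search` scans for the first position where the pattern succeeds.
The match spans [0:12] → 'yyyut_44444z'.
Captured: group 1 = 'y'.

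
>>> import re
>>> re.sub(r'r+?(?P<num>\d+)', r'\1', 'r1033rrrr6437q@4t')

'10336437q@4t'

The pattern matches one or more of a literal 'r' (lazy); then one or more of a digit (captured as 'num').
Matches: at [0:5] → 'r1033'; at [5:13] → 'rrrr6437'.
Each match is replaced using the text its own group 1 captured.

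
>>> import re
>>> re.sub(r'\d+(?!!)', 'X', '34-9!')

'X-9!'

Because the assertion is negative and zero-width, positions next to the forbidden text are skipped.
Matches: at [0:2] → '34'.
Each match is replaced by 'X'.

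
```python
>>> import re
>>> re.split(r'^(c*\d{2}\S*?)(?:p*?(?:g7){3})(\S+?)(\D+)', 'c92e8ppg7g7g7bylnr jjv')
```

['', 'c92e8', 'b', 'ylnr jjv', '']

This matches anchored at the start of the string; then zero or more of a literal 'c', then exactly 2 of a digit, then zero or more of a non-whitespace character (lazy) (captured); then zero or more of a literal 'p' (lazy), then the literal 'g7' repeated 3 times (non-capturing group); then one or more of a non-whitespace character (lazy) (captured); then one or more of a non-digit (captured).
Matches to split on: at [0:22] → 'c92e8ppg7g7g7bylnr jjv'.
With a capturing group present, the delimiter's captured portion is kept in the result list.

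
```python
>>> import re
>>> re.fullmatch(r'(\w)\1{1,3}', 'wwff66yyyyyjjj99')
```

`\1` has to match the exact text group 1 already captured.
`re.fullmatch` is like wrapping the pattern in `^…$` (in single-line mode).
Here the pattern can't cover the whole string, so the call returns None.

None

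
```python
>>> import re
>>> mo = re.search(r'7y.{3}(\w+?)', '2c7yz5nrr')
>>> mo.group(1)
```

Pattern: the literal '7y', then exactly 3 of any character; then one or more of a word character (lazy) (captured).
`re.search` tries every starting position until one works.
The match spans [2:8] → '7yz5nr'.
Captured: group 1 = 'r'.

'r'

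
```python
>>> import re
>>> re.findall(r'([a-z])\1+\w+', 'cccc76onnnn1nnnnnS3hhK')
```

The backreference `\1` re-matches whatever the first group consumed, character for character.
Walking the string: at [0:22] match 'cccc76onnnn1nnnnnS3hhK', group 1 = 'c'.
One capturing group, so `findall` returns just the captured substring from the one match — 1 in all.

['c']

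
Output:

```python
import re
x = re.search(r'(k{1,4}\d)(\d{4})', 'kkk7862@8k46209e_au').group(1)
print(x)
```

k4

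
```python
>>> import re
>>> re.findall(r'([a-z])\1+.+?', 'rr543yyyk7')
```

`\1` has to match the exact text group 1 already captured.
One capturing group, so `findall` returns just the captured substring from each match — 2 in all.

['r', 'y']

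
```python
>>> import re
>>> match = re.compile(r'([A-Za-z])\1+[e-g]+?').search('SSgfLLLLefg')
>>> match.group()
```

'SSg'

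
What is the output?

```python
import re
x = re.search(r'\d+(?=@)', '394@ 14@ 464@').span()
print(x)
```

(0, 3)

The positive lookaround only admits positions where the adjacent text matches; those characters stay outside the span.
`re.search` tries every starting position until one works.
The match spans [0:3] → '394'.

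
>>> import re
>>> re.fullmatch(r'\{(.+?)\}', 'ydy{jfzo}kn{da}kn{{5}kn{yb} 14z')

None

`re.fullmatch` is like wrapping the pattern in `^…$` (in single-line mode).
Here there's no way to consume every character, so the call returns None.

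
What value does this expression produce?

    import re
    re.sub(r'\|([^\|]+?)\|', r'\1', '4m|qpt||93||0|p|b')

'4mqpt930p|b'

`\1` in the replacement pulls in group 1's text for each match.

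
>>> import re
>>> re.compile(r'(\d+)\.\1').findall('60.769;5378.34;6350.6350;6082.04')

['6350']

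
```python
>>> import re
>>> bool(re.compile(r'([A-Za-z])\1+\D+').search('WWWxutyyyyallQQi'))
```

A backreference is literal: `\1` must see the identical characters the first group matched.
The match spans [0:16] → 'WWWxutyyyyallQQi'.

True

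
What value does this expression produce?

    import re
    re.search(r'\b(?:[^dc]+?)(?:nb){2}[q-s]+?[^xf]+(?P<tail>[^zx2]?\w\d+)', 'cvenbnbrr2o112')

None

The pattern matches a word boundary (`\b`, zero-width); then one or more of any character except [dc] (lazy) (non-capturing group); then the literal 'nb' repeated 2 times, then one or more of a character in [q-s] (lazy), then one or more of any character except [xf]; then optionally any character except [zx2], then a word character, then one or more of a digit (captured as 'tail').
`search` walks the string left to right and returns the first match it finds.
Here the pattern never matches, so the call returns None.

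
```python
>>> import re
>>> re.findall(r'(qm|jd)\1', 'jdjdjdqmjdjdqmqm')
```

['jd', 'jd', 'qm']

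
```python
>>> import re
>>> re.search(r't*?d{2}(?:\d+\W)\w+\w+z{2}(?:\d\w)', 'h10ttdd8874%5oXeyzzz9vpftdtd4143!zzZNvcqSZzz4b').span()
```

The match spans [3:22] → 'ttdd8874%5oXeyzzz9v'.

(3, 22)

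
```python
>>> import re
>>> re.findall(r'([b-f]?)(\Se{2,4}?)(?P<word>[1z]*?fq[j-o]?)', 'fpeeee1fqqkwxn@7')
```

[('f', 'peeee', '1fq')]

This matches optionally a character in [b-f] (captured); then a non-whitespace character, then 2 to 4 of a literal 'e' (lazy) (captured); then zero or more of one of [1z] (lazy), then the literal 'fq', then optionally a character in [j-o] (captured as 'word').
Scanning left to right: at [0:9] match 'fpeeee1fq', groups = ('f', 'peeee', '1fq').
With 3 capturing groups, `findall` returns a 3-tuple per match.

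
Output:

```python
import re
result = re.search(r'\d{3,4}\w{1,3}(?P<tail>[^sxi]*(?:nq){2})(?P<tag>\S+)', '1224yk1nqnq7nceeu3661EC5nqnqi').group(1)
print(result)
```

nqnq7nceeu3661EC5nqnq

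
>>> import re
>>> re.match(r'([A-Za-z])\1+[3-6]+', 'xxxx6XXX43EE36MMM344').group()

'xxxx6'

`match` is anchored at position 0; if the pattern doesn't fit there, it returns None.
The match spans [0:5] → 'xxxx6'.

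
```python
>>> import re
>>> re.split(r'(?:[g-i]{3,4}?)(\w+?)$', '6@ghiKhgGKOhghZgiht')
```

['6@', 'KhgGKOhghZgiht', '']

This matches 3 to 4 of a character in [g-i] (lazy) (non-capturing group); then one or more of a word character (lazy) (captured); then anchored at the end.
`re.split` interleaves the captured-group text with the surrounding fragments.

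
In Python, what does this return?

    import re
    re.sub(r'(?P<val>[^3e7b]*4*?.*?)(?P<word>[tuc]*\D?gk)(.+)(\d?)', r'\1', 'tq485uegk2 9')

'tq485u'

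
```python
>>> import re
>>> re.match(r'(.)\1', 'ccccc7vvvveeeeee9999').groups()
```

('c',)

The match spans [0:2] → 'cc'.
Captured: group 1 = 'c'.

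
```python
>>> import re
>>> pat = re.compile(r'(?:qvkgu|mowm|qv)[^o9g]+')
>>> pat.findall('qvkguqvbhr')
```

`|` is ordered: at each position the engine commits to the first alternative that works.
Matches: at [0:10] → 'qvkguqvbhr'.
No capturing groups, so `findall` returns the 1 full match string.

['qvkguqvbhr']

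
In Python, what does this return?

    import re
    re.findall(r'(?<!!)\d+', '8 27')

['8', '27']

Because the assertion is negative and zero-width, positions next to the forbidden text are skipped.
Scanning left to right: at [0:1] → '8'; at [2:4] → '27'.
With no groups in the pattern, `findall` gives back each whole match — 2 here.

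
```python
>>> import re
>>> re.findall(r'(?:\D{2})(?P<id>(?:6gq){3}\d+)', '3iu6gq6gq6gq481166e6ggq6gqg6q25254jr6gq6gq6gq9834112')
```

This matches exactly 2 of a non-digit (non-capturing group); then the literal '6gq' repeated 3 times, then one or more of a digit (captured as 'id').
`findall` collects group 1 from each match (2 total).

['6gq6gq6gq481166', '6gq6gq6gq9834112']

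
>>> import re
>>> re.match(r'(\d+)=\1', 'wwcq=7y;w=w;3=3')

None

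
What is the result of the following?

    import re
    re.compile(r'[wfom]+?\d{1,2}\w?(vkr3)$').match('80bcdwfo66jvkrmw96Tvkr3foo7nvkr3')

Pattern: one or more of one of [wfom] (lazy), then 1 to 2 of a digit, then optionally a word character; then the literal 'v', then the literal 'kr3' (captured); then anchored at the end.
`re.match` only tries the pattern at the start of the string.
Here position 0 doesn't satisfy it, so the call returns None.

None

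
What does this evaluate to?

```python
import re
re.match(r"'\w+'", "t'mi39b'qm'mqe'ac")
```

None

`re.match` won't scan ahead — the pattern has to work from the very first character.
Here position 0 doesn't satisfy it, so the call returns None.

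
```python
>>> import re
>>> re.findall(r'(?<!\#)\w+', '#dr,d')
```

['r', 'd']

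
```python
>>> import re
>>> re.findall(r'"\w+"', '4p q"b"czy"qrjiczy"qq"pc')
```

Scanning left to right: at [4:7] → '"b"'; at [10:19] → '"qrjiczy"'.
`findall` yields the raw match text (2 of them) because the pattern has no groups.

['"b"', '"qrjiczy"']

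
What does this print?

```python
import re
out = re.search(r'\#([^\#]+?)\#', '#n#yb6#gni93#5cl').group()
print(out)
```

#n#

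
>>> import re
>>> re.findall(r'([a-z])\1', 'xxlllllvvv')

['x', 'l', 'l', 'v']

A backreference is literal: `\1` must see the identical characters the first group matched.
Scanning left to right: at [0:2] match 'xx', group 1 = 'x'; at [2:4] match 'll', group 1 = 'l'; at [4:6] match 'll', group 1 = 'l'; at [7:9] match 'vv', group 1 = 'v'.
One capturing group, so `findall` returns just the captured substring from each match — 4 in all.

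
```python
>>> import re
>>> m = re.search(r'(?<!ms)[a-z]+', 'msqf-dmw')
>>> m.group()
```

`(?!…)`/`(?<!…)` only lets a position through if the neighbouring text does NOT match; no characters are consumed.
`re.search` scans for the first position where the pattern succeeds.
The match spans [0:4] → 'msqf'.

'msqf'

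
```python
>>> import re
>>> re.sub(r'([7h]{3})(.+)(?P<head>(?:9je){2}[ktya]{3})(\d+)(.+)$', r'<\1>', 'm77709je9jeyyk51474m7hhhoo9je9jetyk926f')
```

'm<777>'

Pattern: exactly 3 of one of [7h] (captured); then one or more of any character (captured); then the literal '9je' repeated 2 times, then exactly 3 of one of [ktya] (captured as 'head'); then one or more of a digit (captured); then one or more of any character (captured); then anchored at the end.
Matches: at [1:39] → '77709je9jeyyk51474m7hhhoo9je9jetyk926f'.
Each match is replaced using the text its own group 1 captured.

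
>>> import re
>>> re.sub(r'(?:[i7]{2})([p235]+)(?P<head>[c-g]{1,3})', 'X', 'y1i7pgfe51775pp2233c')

This matches exactly 2 of one of [i7] (non-capturing group); then one or more of one of [p235] (captured); then 1 to 3 of a character in [c-g] (captured as 'head').
`sub` substitutes 'X' at each match site.

'y1X51X'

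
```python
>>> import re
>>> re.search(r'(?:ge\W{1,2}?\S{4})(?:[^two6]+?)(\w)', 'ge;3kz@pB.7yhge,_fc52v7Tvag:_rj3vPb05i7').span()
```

(0, 9)

Pattern: the literal 'ge', then 1 to 2 of a non-word character (lazy), then exactly 4 of a non-whitespace character (non-capturing group); then one or more of any character except [two6] (lazy) (non-capturing group); then a word character (captured).
With the lazy modifier that quantifier settles for the fewest repetitions that let the rest of the pattern succeed (the atoms after it are unaffected and can still be greedy).
Unlike `match`, `search` isn't anchored — it looks for the pattern anywhere in the string.
The match spans [0:9] → 'ge;3kz@pB'.
Captured: group 1 = 'B'.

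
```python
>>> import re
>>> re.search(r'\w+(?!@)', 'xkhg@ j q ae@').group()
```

The negative lookahead/lookbehind blocks any match where the forbidden context is present.
Unlike `match`, `search` isn't anchored — it looks for the pattern anywhere in the string.
The match spans [0:3] → 'xkh'.

'xkh'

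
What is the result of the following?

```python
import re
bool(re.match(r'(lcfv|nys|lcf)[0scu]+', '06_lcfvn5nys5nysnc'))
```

False

`re.match` won't scan ahead — the pattern has to work from the very first character.
Here position 0 doesn't satisfy it, so the call returns None, and `bool(None)` is False.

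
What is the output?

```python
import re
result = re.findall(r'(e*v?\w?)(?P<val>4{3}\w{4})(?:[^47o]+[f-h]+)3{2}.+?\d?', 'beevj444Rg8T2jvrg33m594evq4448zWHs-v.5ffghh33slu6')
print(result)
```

Pattern: zero or more of the literal 'e', then optionally a literal 'v', then optionally a word character (captured); then exactly 3 of the literal '4', then exactly 4 of a word character (captured as 'val'); then one or more of any character except [47o], then one or more of a character in [f-h] (non-capturing group); then exactly 2 of a literal '3', then one or more of any character (lazy); then optionally a digit.
Lazy quantifiers expand one character at a time until the remainder of the pattern can match.
Walking the string: at [1:21] match 'eevj444Rg8T2jvrg33m5', groups = ('eevj', '444Rg8T'); at [23:46] match 'evq4448zWHs-v.5ffghh33s', groups = ('evq', '4448zWH').
2 groups means each result is a tuple of 2 captured strings — 2 here.

[('eevj', '444Rg8T'), ('evq', '4448zWH')]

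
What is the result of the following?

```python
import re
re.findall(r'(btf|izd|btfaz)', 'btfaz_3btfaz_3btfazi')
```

Alternation isn't longest-match — the leftmost alternative that fits at this position is chosen.
Matches: at [0:3] match 'btf', group 1 = 'btf'; at [7:10] match 'btf', group 1 = 'btf'; at [14:17] match 'btf', group 1 = 'btf'.
Because there's exactly one group, `findall` drops the full match and keeps group 1 from each hit.

['btf', 'btf', 'btf']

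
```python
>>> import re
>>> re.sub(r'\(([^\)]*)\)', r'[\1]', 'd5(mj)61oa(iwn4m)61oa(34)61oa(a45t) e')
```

Each match is replaced using the text its own group 1 captured.

'd5[mj]61oa[iwn4m]61oa[34]61oa[a45t] e'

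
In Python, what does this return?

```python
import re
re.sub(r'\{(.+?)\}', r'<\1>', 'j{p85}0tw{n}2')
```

'j<p85>0tw<n>2'

Matches: at [1:6] → '{p85}'; at [9:12] → '{n}'.
The replacement refers to a captured group, so each match is rewritten using its own captured text.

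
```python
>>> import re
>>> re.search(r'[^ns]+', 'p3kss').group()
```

'p3k'

This matches one or more of any character except [ns].
The match spans [0:3] → 'p3k'.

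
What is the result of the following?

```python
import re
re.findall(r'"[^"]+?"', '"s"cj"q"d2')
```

['"s"', '"q"']

Scanning left to right: at [0:3] → '"s"'; at [5:8] → '"q"'.
No capturing groups, so `findall` returns the 2 full match strings.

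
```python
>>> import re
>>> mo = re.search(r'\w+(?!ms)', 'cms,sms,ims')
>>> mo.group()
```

'cms'

The negative lookahead/lookbehind blocks any match where the forbidden context is present.
`search` walks the string left to right and returns the first match it finds.
The match spans [0:3] → 'cms'.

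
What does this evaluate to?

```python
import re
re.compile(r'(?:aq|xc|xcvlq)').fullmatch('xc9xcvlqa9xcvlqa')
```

None

`re.fullmatch` requires the pattern to consume the entire string.
Here the pattern can't cover the whole string, so the call returns None.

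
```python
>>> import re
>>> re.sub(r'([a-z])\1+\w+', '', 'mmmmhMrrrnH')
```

''

`\1` has to match the exact text group 1 already captured.
`sub` substitutes '' at each match site.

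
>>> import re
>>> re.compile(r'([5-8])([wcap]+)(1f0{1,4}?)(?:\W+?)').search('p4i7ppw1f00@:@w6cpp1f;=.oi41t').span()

This matches a character in [5-8] (captured); then one or more of one of [wcap] (captured); then the literal '1f', then 1 to 4 of a literal '0' (lazy) (captured); then one or more of a non-word character (lazy) (non-capturing group).
A non-greedy quantifier consumes as few characters as it can — just enough that the remainder of the pattern still matches from where it stops; whatever follows it matches normally.
`re.search` scans for the first position where the pattern succeeds.
The match spans [3:12] → '7ppw1f00@'.
Captured: group 1 = '7', group 2 = 'ppw', group 3 = '1f00'.

(3, 12)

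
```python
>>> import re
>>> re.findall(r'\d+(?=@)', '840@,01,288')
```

Because the assertion is zero-width, the text it checks is not consumed and won't appear in the result.
With no groups in the pattern, `findall` gives back each whole match — 1 here.

['840']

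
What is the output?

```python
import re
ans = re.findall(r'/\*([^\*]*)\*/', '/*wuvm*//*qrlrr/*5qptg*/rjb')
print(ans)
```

Because there's exactly one group, `findall` drops the full match and keeps group 1 from each hit.

['wuvm', '5qptg']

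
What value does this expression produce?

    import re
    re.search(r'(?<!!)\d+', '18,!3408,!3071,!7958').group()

A negative assertion filters positions out without eating any characters.
Unlike `match`, `search` isn't anchored — it looks for the pattern anywhere in the string.
The match spans [0:2] → '18'.

'18'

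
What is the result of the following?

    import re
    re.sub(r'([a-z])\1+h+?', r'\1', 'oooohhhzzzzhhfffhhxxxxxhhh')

'ohhzhfhxhh'

The backreference `\1` re-matches whatever the first group consumed, character for character.
Matches: at [0:5] → 'ooooh'; at [7:12] → 'zzzzh'; at [13:17] → 'fffh'; at [18:24] → 'xxxxxh'.
`\1` in the replacement pulls in group 1's text for each match.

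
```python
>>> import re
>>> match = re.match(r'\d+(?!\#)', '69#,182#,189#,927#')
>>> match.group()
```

With `match`, the pattern is implicitly anchored at the beginning.
The match spans [0:1] → '6'.

'6'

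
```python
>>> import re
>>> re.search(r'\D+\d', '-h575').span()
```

The pattern matches one or more of a non-digit; then a digit.
The match spans [0:3] → '-h5'.

(0, 3)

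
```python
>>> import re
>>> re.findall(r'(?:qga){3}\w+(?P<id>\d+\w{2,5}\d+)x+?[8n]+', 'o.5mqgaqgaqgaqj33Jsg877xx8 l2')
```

The pattern matches the literal 'qga' repeated 3 times, then one or more of a word character; then one or more of a digit, then 2 to 5 of a word character, then one or more of a digit (captured as 'id'); then one or more of a literal 'x' (lazy); then one or more of one of [8n].
Walking the string: at [4:26] match 'qgaqgaqgaqj33Jsg877xx8', group 1 = '3Jsg877'.
With a single group, `findall` returns only what that group captured — 1 item.

['3Jsg877']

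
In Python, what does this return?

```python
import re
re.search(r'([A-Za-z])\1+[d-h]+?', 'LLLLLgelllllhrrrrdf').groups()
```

('L',)

The backreference `\1` re-matches whatever the first group consumed, character for character.
`re.search` scans for the first position where the pattern succeeds.
The match spans [0:6] → 'LLLLLg'.
Captured: group 1 = 'L'.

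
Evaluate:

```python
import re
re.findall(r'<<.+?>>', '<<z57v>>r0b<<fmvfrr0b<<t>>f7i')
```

['<<z57v>>', '<<fmvfrr0b<<t>>']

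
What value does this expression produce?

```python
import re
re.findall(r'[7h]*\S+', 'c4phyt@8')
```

['c4phyt@8']

Pattern: zero or more of one of [7h]; then one or more of a non-whitespace character.
Matches: at [0:8] → 'c4phyt@8'.
`findall` yields the raw match text (1 of them) because the pattern has no groups.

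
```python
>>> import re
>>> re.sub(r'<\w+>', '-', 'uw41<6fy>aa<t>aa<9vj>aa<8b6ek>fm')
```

'uw41-aa-aa-aa-fm'

`sub` substitutes '-' at each match site.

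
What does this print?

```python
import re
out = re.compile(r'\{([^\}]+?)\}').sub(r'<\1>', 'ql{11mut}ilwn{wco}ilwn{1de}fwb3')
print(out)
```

`\1` in the replacement pulls in group 1's text for each match.

ql<11mut>ilwn<wco>ilwn<1de>fwb3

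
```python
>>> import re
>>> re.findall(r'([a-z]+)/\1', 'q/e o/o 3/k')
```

['o']

The backreference `\1` re-matches whatever the first group consumed, character for character.
With a single group, `findall` returns only what that group captured — 1 item.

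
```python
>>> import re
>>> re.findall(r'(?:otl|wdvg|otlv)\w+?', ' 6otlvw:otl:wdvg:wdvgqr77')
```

Branches in `(...|...)` are attempted left-to-right; the first branch that allows the whole pattern to succeed is taken.
No capturing groups, so `findall` returns the 2 full match strings.

['otlv', 'wdvgq']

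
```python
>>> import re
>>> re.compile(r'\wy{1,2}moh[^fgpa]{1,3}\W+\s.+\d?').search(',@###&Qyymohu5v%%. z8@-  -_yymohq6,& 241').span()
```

Pattern: a word character, then 1 to 2 of the literal 'y'; then the literal 'moh', then 1 to 3 of any character except [fgpa], then one or more of a non-word character; then whitespace, then one or more of any character, then optionally a digit.
The match spans [6:40] → 'Qyymohu5v%%. z8@-  -_yymohq6,& 241'.

(6, 40)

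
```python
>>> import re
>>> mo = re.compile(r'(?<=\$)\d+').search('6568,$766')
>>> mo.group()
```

'766'

The `(?=…)`/`(?<=…)` assertion just peeks at neighbouring text; it doesn't advance the match position.
The match spans [6:9] → '766'.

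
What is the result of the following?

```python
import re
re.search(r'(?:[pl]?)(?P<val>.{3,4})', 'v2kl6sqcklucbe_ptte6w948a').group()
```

'v2kl'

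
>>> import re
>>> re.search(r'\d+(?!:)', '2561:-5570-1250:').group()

'256'

A negative assertion filters positions out without eating any characters.
`re.search` tries every starting position until one works.
The match spans [0:3] → '256'.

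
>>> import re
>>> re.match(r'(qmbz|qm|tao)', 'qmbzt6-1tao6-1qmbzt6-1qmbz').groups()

('qmbz',)

Branches in `(...|...)` are attempted left-to-right; the first branch that allows the whole pattern to succeed is taken.
`re.match` only tries the pattern at the start of the string.
The match spans [0:4] → 'qmbz'.
Captured: group 1 = 'qmbz'.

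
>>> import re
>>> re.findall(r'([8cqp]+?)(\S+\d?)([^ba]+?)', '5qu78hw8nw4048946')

[('q', 'u78hw8nw404894', '6')]

This matches one or more of one of [8cqp] (lazy) (captured); then one or more of a non-whitespace character, then optionally a digit (captured); then one or more of any character except [ba] (lazy) (captured).
Walking the string: at [1:17] match 'qu78hw8nw4048946', groups = ('q', 'u78hw8nw404894', '6').
3 groups means the one result is a tuple of 3 captured strings — 1 here.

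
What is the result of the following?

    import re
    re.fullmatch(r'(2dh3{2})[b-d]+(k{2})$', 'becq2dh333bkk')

The pattern matches the literal '2dh', then exactly 2 of the literal '3' (captured); then one or more of a character in [b-d]; then exactly 2 of a literal 'k' (captured); then anchored at the end.
`fullmatch` succeeds only if the pattern covers the string from start to end.
Here the string isn't matched end-to-end, so the call returns None.

None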